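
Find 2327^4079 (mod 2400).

Using repeated squaring:
4079 in binary is 111111101111, i.e. 4079 = 2048 + 1024 + 512 + 256 + 128 + 64 + 32 + 8 + 4 + 2 + 1.
2327^1 ≡ 2327 (mod 2400)
2327^2 ≡ 2327^2 = 5414929 ≡ 529 (mod 2400)
2327^4 ≡ 529^2 = 279841 ≡ 1441 (mod 2400)
2327^8 ≡ 1441^2 = 2076481 ≡ 481 (mod 2400)
2327^16 ≡ 481^2 = 231361 ≡ 961 (mod 2400)
2327^32 ≡ 961^2 = 923521 ≡ 1921 (mod 2400)
2327^64 ≡ 1921^2 = 3690241 ≡ 1441 (mod 2400)
2327^128 ≡ 1441^2 = 2076481 ≡ 481 (mod 2400)
2327^256 ≡ 481^2 = 231361 ≡ 961 (mod 2400)
2327^512 ≡ 961^2 = 923521 ≡ 1921 (mod 2400)
2327^1024 ≡ 1921^2 = 3690241 ≡ 1441 (mod 2400)
2327^2048 ≡ 1441^2 = 2076481 ≡ 481 (mod 2400)
2327^4079 = 2327^2048 × 2327^1024 × 2327^512 × 2327^256 × 2327^128 × 2327^64 × 2327^32 × 2327^8 × 2327^4 × 2327^2 × 2327^1 ≡ 481 × 1441 × 1921 × 961 × 481 × 1441 × 1921 × 481 × 1441 × 529 × 2327 (mod 2400).
Accumulate the product:
481 × 1441 = 693121 ≡ 1921
1921 × 1921 = 3690241 ≡ 1441
1441 × 961 = 1384801 ≡ 1
1 × 481 = 481
481 × 1441 = 693121 ≡ 1921
1921 × 1921 = 3690241 ≡ 1441
1441 × 481 = 693121 ≡ 1921
1921 × 1441 = 2768161 ≡ 961
961 × 529 = 508369 ≡ 1969
1969 × 2327 = 4581863 ≡ 263

263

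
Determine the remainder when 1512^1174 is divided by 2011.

1174 in binary is 10010010110, i.e. 1174 = 1024 + 128 + 16 + 4 + 2.
1512^1 ≡ 1512 (mod 2011)
1512^2 ≡ 1512^2 = 2286144 ≡ 1648 (mod 2011)
1512^4 ≡ 1648^2 = 2715904 ≡ 1054 (mod 2011)
1512^8 ≡ 1054^2 = 1110916 ≡ 844 (mod 2011)
1512^16 ≡ 844^2 = 712336 ≡ 442 (mod 2011)
1512^32 ≡ 442^2 = 195364 ≡ 297 (mod 2011)
1512^64 ≡ 297^2 = 88209 ≡ 1736 (mod 2011)
1512^128 ≡ 1736^2 = 3013696 ≡ 1218 (mod 2011)
1512^256 ≡ 1218^2 = 1483524 ≡ 1417 (mod 2011)
1512^512 ≡ 1417^2 = 2007889 ≡ 911 (mod 2011)
1512^1024 ≡ 911^2 = 829921 ≡ 1389 (mod 2011)
1512^1174 = 1512^1024 · 1512^128 · 1512^16 · 1512^4 · 1512^2 ≡ 1389 · 1218 · 442 · 1054 · 1648 (mod 2011).
Accumulate the product:
1389 · 1218 = 1691802 ≡ 551
551 · 442 = 243542 ≡ 211
211 · 1054 = 222394 ≡ 1184
1184 · 1648 = 1951232 ≡ 562

562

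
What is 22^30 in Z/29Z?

Compute successive squares:
30 in binary is 11110, i.e. 30 = 16 + 8 + 4 + 2.
22^1 ≡ 22 (mod 29)
22^2 ≡ 22^2 = 484 ≡ 20 (mod 29)
22^4 ≡ 20^2 = 400 ≡ 23 (mod 29)
22^8 ≡ 23^2 = 529 ≡ 7 (mod 29)
22^16 ≡ 7^2 = 49 ≡ 20 (mod 29)
22^30 = 22^16 · 22^8 · 22^4 · 22^2 ≡ 20 · 7 · 23 · 20 (mod 29).
Accumulate the product:
20 · 7 = 140 ≡ 24
24 · 23 = 552 ≡ 1
1 · 20 = 20

20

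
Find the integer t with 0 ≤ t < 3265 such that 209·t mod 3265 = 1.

Apply the Euclidean algorithm and back-substitute:
3265 = 15×209 + 130
209 = 1×130 + 79
130 = 1×79 + 51
79 = 1×51 + 28
51 = 1×28 + 23
28 = 1×23 + 5
23 = 4×5 + 3
5 = 1×3 + 2
3 = 1×2 + 1
2 = 2×1 + 0
gcd(209, 3265) = 1, so the inverse exists.
Bézout: 1 = 82×3265 − 1281×209.
So 209⁻¹ ≡ −1281 ≡ 1984 (mod 3265).

1984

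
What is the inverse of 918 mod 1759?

Apply the Euclidean algorithm and back-substitute:
1759 = 1*918 + 841
918 = 1*841 + 77
841 = 10*77 + 71
77 = 1*71 + 6
71 = 11*6 + 5
6 = 1*5 + 1
5 = 5*1 + 0
gcd(918, 1759) = 1, so the inverse exists.
Bézout: 1 = −155*1759 + 297*918.
So 918⁻¹ ≡ 297 (mod 1759).

297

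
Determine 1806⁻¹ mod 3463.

2115

3463 = 1·1806 + 1657
1806 = 1·1657 + 149
1657 = 11·149 + 18
149 = 8·18 + 5
18 = 3·5 + 3
5 = 1·3 + 2
3 = 1·2 + 1
2 = 2·1 + 0
gcd(1806, 3463) = 1, so the inverse exists.
Back-substitute for 1:
1 = 1·3 − 1·2
  = −1·5 + 2·3
  = 2·18 − 7·5
  = −7·149 + 58·18
  = 58·1657 − 645·149
  = −645·1806 + 703·1657
  = 703·3463 − 1348·1806
So 1806⁻¹ ≡ −1348 ≡ 2115 (mod 3463).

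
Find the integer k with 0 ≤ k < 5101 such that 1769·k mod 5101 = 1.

5101 = 2·1769 + 1563
1769 = 1·1563 + 206
1563 = 7·206 + 121
206 = 1·121 + 85
121 = 1·85 + 36
85 = 2·36 + 13
36 = 2·13 + 10
13 = 1·10 + 3
10 = 3·3 + 1
3 = 3·1 + 0
gcd(1769, 5101) = 1, so the inverse exists.
Back-substitute for 1:
1 = 1·10 − 3·3
  = −3·13 + 4·10
  = 4·36 − 11·13
  = −11·85 + 26·36
  = 26·121 − 37·85
  = −37·206 + 63·121
  = 63·1563 − 478·206
  = −478·1769 + 541·1563
  = 541·5101 − 1560·1769
So 1769⁻¹ ≡ −1560 ≡ 3541 (mod 5101).

3541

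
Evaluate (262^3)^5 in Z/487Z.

(262)^3 ≡ 305 (mod 487)
(305)^5 ≡ 40 (mod 487)

40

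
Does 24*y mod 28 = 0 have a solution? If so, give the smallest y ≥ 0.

0

gcd(24, 28) = 4, and 4 | 0, so solutions exist.
Divide through by 4: 6*y mod 7 = 0.
6⁻¹ ≡ 6 (mod 7).
y ≡ 6*0 ≡ 0 (mod 7).
The smallest non-negative solution is y = 0.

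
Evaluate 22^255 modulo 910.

Compute successive squares:
255 in binary is 11111111, i.e. 255 = 128 + 64 + 32 + 16 + 8 + 4 + 2 + 1.
22^1 ≡ 22 (mod 910)
22^2 ≡ 22^2 = 484 (mod 910)
22^4 ≡ 484^2 = 234256 ≡ 386 (mod 910)
22^8 ≡ 386^2 = 148996 ≡ 666 (mod 910)
22^16 ≡ 666^2 = 443556 ≡ 386 (mod 910)
22^32 ≡ 386^2 = 148996 ≡ 666 (mod 910)
22^64 ≡ 666^2 = 443556 ≡ 386 (mod 910)
22^128 ≡ 386^2 = 148996 ≡ 666 (mod 910)
22^255 = 22^128 · 22^64 · 22^32 · 22^16 · 22^8 · 22^4 · 22^2 · 22^1 ≡ 666 · 386 · 666 · 386 · 666 · 386 · 484 · 22 (mod 910).
Accumulate the product:
666 · 386 = 257076 ≡ 456
456 · 666 = 303696 ≡ 666
666 · 386 = 257076 ≡ 456
456 · 666 = 303696 ≡ 666
666 · 386 = 257076 ≡ 456
456 · 484 = 220704 ≡ 484
484 · 22 = 10648 ≡ 638

638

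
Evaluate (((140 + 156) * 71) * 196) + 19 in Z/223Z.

122

140 + 156 = 296 ≡ 73 (mod 223)
73 * 71 = 5183 ≡ 54 (mod 223)
54 * 196 = 10584 ≡ 103 (mod 223)
103 + 19 = 122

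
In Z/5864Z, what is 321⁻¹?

4841

By the extended Euclidean algorithm:
5864 = 18·321 + 86
321 = 3·86 + 63
86 = 1·63 + 23
63 = 2·23 + 17
23 = 1·17 + 6
17 = 2·6 + 5
6 = 1·5 + 1
5 = 5·1 + 0
gcd(321, 5864) = 1, so the inverse exists.
Bézout: 1 = 56·5864 − 1023·321.
So 321⁻¹ ≡ −1023 ≡ 4841 (mod 5864).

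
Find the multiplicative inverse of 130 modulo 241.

165

241 = 1*130 + 111
130 = 1*111 + 19
111 = 5*19 + 16
19 = 1*16 + 3
16 = 5*3 + 1
3 = 3*1 + 0
gcd(130, 241) = 1, so the inverse exists.
Bézout: 1 = 41*241 − 76*130.
So 130⁻¹ ≡ −76 ≡ 165 (mod 241).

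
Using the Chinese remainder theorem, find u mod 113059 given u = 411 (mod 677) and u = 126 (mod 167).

677⁻¹ mod 167: 677·130 ≡ 1 (mod 167), so 677⁻¹ ≡ 130.
u = 411 + 677·((126 − 411)·130 mod 167) = 411 + 677·24 = 16659.
Check: 16659 mod 677 = 411, 16659 mod 167 = 126. ✓

16659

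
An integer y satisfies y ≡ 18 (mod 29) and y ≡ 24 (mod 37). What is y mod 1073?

801

29⁻¹ mod 37: 29*23 ≡ 1 (mod 37), so 29⁻¹ ≡ 23.
y = 18 + 29*((24 − 18)*23 mod 37) = 18 + 29*27 = 801.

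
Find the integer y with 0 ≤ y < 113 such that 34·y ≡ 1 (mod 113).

By the extended Euclidean algorithm:
113 = 3*34 + 11
34 = 3*11 + 1
11 = 11*1 + 0
gcd(34, 113) = 1, so the inverse exists.
Bézout: 1 = −3*113 + 10*34.
So 34⁻¹ ≡ 10 (mod 113).

10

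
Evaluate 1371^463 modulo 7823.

463 in binary is 111001111, i.e. 463 = 256 + 128 + 64 + 8 + 4 + 2 + 1.
1371^1 ≡ 1371 (mod 7823)
1371^2 ≡ 1371^2 = 1879641 ≡ 2121 (mod 7823)
1371^4 ≡ 2121^2 = 4498641 ≡ 416 (mod 7823)
1371^8 ≡ 416^2 = 173056 ≡ 950 (mod 7823)
1371^16 ≡ 950^2 = 902500 ≡ 2855 (mod 7823)
1371^32 ≡ 2855^2 = 8151025 ≡ 7282 (mod 7823)
1371^64 ≡ 7282^2 = 53027524 ≡ 3230 (mod 7823)
1371^128 ≡ 3230^2 = 10432900 ≡ 4841 (mod 7823)
1371^256 ≡ 4841^2 = 23435281 ≡ 5396 (mod 7823)
1371^463 = 1371^256 × 1371^128 × 1371^64 × 1371^8 × 1371^4 × 1371^2 × 1371^1 ≡ 5396 × 4841 × 3230 × 950 × 416 × 2121 × 1371 (mod 7823).
Accumulate the product:
5396 × 4841 = 26122036 ≡ 1039
1039 × 3230 = 3355970 ≡ 7726
7726 × 950 = 7339700 ≡ 1726
1726 × 416 = 718016 ≡ 6123
6123 × 2121 = 12986883 ≡ 703
703 × 1371 = 963813 ≡ 1584

1584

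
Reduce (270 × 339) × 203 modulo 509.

54

270 × 339 = 91530 ≡ 419 (mod 509)
419 × 203 = 85057 ≡ 54 (mod 509)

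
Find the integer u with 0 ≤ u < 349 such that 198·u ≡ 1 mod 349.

349 = 1*198 + 151
198 = 1*151 + 47
151 = 3*47 + 10
47 = 4*10 + 7
10 = 1*7 + 3
7 = 2*3 + 1
3 = 3*1 + 0
gcd(198, 349) = 1, so the inverse exists.
Back-substitute for 1:
1 = 1*7 − 2*3
  = −2*10 + 3*7
  = 3*47 − 14*10
  = −14*151 + 45*47
  = 45*198 − 59*151
  = −59*349 + 104*198
So 198⁻¹ ≡ 104 (mod 349).

104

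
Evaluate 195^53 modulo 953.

195^1 ≡ 195 (mod 953)
195^2 ≡ 195^2 = 38025 ≡ 858 (mod 953)
195^4 ≡ 858^2 = 736164 ≡ 448 (mod 953)
195^8 ≡ 448^2 = 200704 ≡ 574 (mod 953)
195^16 ≡ 574^2 = 329476 ≡ 691 (mod 953)
195^32 ≡ 691^2 = 477481 ≡ 28 (mod 953)
195^53 = 195^32 · 195^16 · 195^4 · 195^1 ≡ 28 · 691 · 448 · 195 (mod 953).
Accumulate the product:
28 · 691 = 19348 ≡ 288
288 · 448 = 129024 ≡ 369
369 · 195 = 71955 ≡ 480

480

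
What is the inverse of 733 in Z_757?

Apply the Euclidean algorithm and back-substitute:
757 = 1*733 + 24
733 = 30*24 + 13
24 = 1*13 + 11
13 = 1*11 + 2
11 = 5*2 + 1
2 = 2*1 + 0
gcd(733, 757) = 1, so the inverse exists.
Bézout: 1 = 336*757 − 347*733.
So 733⁻¹ ≡ −347 ≡ 410 (mod 757).

410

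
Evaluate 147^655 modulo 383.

204

By square-and-multiply:
147^1 ≡ 147 (mod 383)
147^2 ≡ 147^2 = 21609 ≡ 161 (mod 383)
147^4 ≡ 161^2 = 25921 ≡ 260 (mod 383)
147^8 ≡ 260^2 = 67600 ≡ 192 (mod 383)
147^16 ≡ 192^2 = 36864 ≡ 96 (mod 383)
147^32 ≡ 96^2 = 9216 ≡ 24 (mod 383)
147^64 ≡ 24^2 = 576 ≡ 193 (mod 383)
147^128 ≡ 193^2 = 37249 ≡ 98 (mod 383)
147^256 ≡ 98^2 = 9604 ≡ 29 (mod 383)
147^512 ≡ 29^2 = 841 ≡ 75 (mod 383)
147^655 = 147^512 × 147^128 × 147^8 × 147^4 × 147^2 × 147^1 ≡ 75 × 98 × 192 × 260 × 161 × 147 (mod 383).
Accumulate the product:
75 × 98 = 7350 ≡ 73
73 × 192 = 14016 ≡ 228
228 × 260 = 59280 ≡ 298
298 × 161 = 47978 ≡ 103
103 × 147 = 15141 ≡ 204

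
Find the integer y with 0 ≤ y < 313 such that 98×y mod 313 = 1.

313 = 3·98 + 19
98 = 5·19 + 3
19 = 6·3 + 1
3 = 3·1 + 0
gcd(98, 313) = 1, so the inverse exists.
Bézout: 1 = 31·313 − 99·98.
So 98⁻¹ ≡ −99 ≡ 214 (mod 313).

214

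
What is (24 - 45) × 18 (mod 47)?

45

24 - 45 = -21 ≡ 26 (mod 47)
26 × 18 = 468 ≡ 45 (mod 47)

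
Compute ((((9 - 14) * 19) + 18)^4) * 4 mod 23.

8

9 - 14 = -5 ≡ 18 (mod 23)
18 * 19 = 342 ≡ 20 (mod 23)
20 + 18 = 38 ≡ 15 (mod 23)
(15)^4 ≡ 2 (mod 23)
2 * 4 = 8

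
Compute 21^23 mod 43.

11

Using repeated squaring:
23 in binary is 10111, i.e. 23 = 16 + 4 + 2 + 1.
21^1 ≡ 21 (mod 43)
21^2 ≡ 21^2 = 441 ≡ 11 (mod 43)
21^4 ≡ 11^2 = 121 ≡ 35 (mod 43)
21^8 ≡ 35^2 = 1225 ≡ 21 (mod 43)
21^16 ≡ 21^2 = 441 ≡ 11 (mod 43)
21^23 = 21^16 × 21^4 × 21^2 × 21^1 ≡ 11 × 35 × 11 × 21 (mod 43).
Accumulate the product:
11 × 35 = 385 ≡ 41
41 × 11 = 451 ≡ 21
21 × 21 = 441 ≡ 11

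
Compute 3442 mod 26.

10

3442 = 132*26 + 10, so 3442 ≡ 10 (mod 26).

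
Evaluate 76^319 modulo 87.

By square-and-multiply:
319 in binary is 100111111, i.e. 319 = 256 + 32 + 16 + 8 + 4 + 2 + 1.
76^1 ≡ 76 (mod 87)
76^2 ≡ 76^2 = 5776 ≡ 34 (mod 87)
76^4 ≡ 34^2 = 1156 ≡ 25 (mod 87)
76^8 ≡ 25^2 = 625 ≡ 16 (mod 87)
76^16 ≡ 16^2 = 256 ≡ 82 (mod 87)
76^32 ≡ 82^2 = 6724 ≡ 25 (mod 87)
76^64 ≡ 25^2 = 625 ≡ 16 (mod 87)
76^128 ≡ 16^2 = 256 ≡ 82 (mod 87)
76^256 ≡ 82^2 = 6724 ≡ 25 (mod 87)
76^319 = 76^256 * 76^32 * 76^16 * 76^8 * 76^4 * 76^2 * 76^1 ≡ 25 * 25 * 82 * 16 * 25 * 34 * 76 (mod 87).
Accumulate the product:
25 * 25 = 625 ≡ 16
16 * 82 = 1312 ≡ 7
7 * 16 = 112 ≡ 25
25 * 25 = 625 ≡ 16
16 * 34 = 544 ≡ 22
22 * 76 = 1672 ≡ 19

19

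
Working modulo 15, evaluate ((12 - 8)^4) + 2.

3

12 - 8 = 4
(4)^4 ≡ 1 (mod 15)
1 + 2 = 3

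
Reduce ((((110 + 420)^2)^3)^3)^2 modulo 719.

110 + 420 = 530
(530)^2 ≡ 490 (mod 719)
(490)^3 ≡ 468 (mod 719)
(468)^3 ≡ 435 (mod 719)
(435)^2 ≡ 128 (mod 719)

128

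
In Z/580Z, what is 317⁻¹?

333

By the extended Euclidean algorithm:
580 = 1·317 + 263
317 = 1·263 + 54
263 = 4·54 + 47
54 = 1·47 + 7
47 = 6·7 + 5
7 = 1·5 + 2
5 = 2·2 + 1
2 = 2·1 + 0
gcd(317, 580) = 1, so the inverse exists.
Back-substitute for 1:
1 = 1·5 − 2·2
  = −2·7 + 3·5
  = 3·47 − 20·7
  = −20·54 + 23·47
  = 23·263 − 112·54
  = −112·317 + 135·263
  = 135·580 − 247·317
So 317⁻¹ ≡ −247 ≡ 333 (mod 580).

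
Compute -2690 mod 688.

-2690 = -4·688 + 62, so -2690 ≡ 62 (mod 688).

62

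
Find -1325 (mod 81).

52

-1325 = -17·81 + 52, so -1325 ≡ 52 (mod 81).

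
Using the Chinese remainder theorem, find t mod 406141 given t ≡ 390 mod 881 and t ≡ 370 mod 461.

881⁻¹ mod 461: 881·416 ≡ 1 (mod 461), so 881⁻¹ ≡ 416.
t = 390 + 881·((370 − 390)·416 mod 461) = 390 + 881·439 = 387149.
Check: 387149 mod 881 = 390, 387149 mod 461 = 370. ✓

387149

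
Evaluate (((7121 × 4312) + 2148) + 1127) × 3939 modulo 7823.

7121 × 4312 = 30705752 ≡ 477 (mod 7823)
477 + 2148 = 2625
2625 + 1127 = 3752
3752 × 3939 = 14779128 ≡ 1481 (mod 7823)

1481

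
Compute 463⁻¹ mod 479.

449

Run the extended Euclidean algorithm:
479 = 1*463 + 16
463 = 28*16 + 15
16 = 1*15 + 1
15 = 15*1 + 0
gcd(463, 479) = 1, so the inverse exists.
Bézout: 1 = 29*479 − 30*463.
So 463⁻¹ ≡ −30 ≡ 449 (mod 479).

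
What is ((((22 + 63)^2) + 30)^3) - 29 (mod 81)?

22 + 63 = 85 ≡ 4 (mod 81)
(4)^2 ≡ 16 (mod 81)
16 + 30 = 46
(46)^3 ≡ 55 (mod 81)
55 - 29 = 26

26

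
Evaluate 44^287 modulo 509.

287 in binary is 100011111, i.e. 287 = 256 + 16 + 8 + 4 + 2 + 1.
44^1 ≡ 44 (mod 509)
44^2 ≡ 44^2 = 1936 ≡ 409 (mod 509)
44^4 ≡ 409^2 = 167281 ≡ 329 (mod 509)
44^8 ≡ 329^2 = 108241 ≡ 333 (mod 509)
44^16 ≡ 333^2 = 110889 ≡ 436 (mod 509)
44^32 ≡ 436^2 = 190096 ≡ 239 (mod 509)
44^64 ≡ 239^2 = 57121 ≡ 113 (mod 509)
44^128 ≡ 113^2 = 12769 ≡ 44 (mod 509)
44^256 ≡ 44^2 = 1936 ≡ 409 (mod 509)
44^287 = 44^256 * 44^16 * 44^8 * 44^4 * 44^2 * 44^1 ≡ 409 * 436 * 333 * 329 * 409 * 44 (mod 509).
Accumulate the product:
409 * 436 = 178324 ≡ 174
174 * 333 = 57942 ≡ 425
425 * 329 = 139825 ≡ 359
359 * 409 = 146831 ≡ 239
239 * 44 = 10516 ≡ 336

336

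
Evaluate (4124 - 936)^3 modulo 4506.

4124 - 936 = 3188
(3188)^3 ≡ 710 (mod 4506)

710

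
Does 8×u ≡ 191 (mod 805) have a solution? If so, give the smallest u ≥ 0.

gcd(8, 805) = 1, so a unique solution mod 805 exists.
8⁻¹ ≡ 302 (mod 805).
u ≡ 302×191 ≡ 527 (mod 805).

527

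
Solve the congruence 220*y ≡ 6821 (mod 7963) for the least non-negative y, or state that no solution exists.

4845

gcd(220, 7963) = 1, so a unique solution mod 7963 exists.
220⁻¹ ≡ 4814 (mod 7963).
y ≡ 4814*6821 ≡ 4845 (mod 7963).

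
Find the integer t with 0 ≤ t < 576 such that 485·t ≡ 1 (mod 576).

576 = 1*485 + 91
485 = 5*91 + 30
91 = 3*30 + 1
30 = 30*1 + 0
gcd(485, 576) = 1, so the inverse exists.
Bézout: 1 = 16*576 − 19*485.
So 485⁻¹ ≡ −19 ≡ 557 (mod 576).

557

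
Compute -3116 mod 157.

-3116 = -20×157 + 24, so -3116 ≡ 24 (mod 157).

24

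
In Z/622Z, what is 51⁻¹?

61

622 = 12×51 + 10
51 = 5×10 + 1
10 = 10×1 + 0
gcd(51, 622) = 1, so the inverse exists.
Back-substitute for 1:
1 = 1×51 − 5×10
  = −5×622 + 61×51
So 51⁻¹ ≡ 61 (mod 622).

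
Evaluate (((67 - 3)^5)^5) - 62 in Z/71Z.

39

67 - 3 = 64
(64)^5 ≡ 20 (mod 71)
(20)^5 ≡ 30 (mod 71)
30 - 62 = -32 ≡ 39 (mod 71)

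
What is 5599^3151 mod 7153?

4044

By square-and-multiply:
3151 in binary is 110001001111, i.e. 3151 = 2048 + 1024 + 64 + 8 + 4 + 2 + 1.
5599^1 ≡ 5599 (mod 7153)
5599^2 ≡ 5599^2 = 31348801 ≡ 4355 (mod 7153)
5599^4 ≡ 4355^2 = 18966025 ≡ 3422 (mod 7153)
5599^8 ≡ 3422^2 = 11710084 ≡ 623 (mod 7153)
5599^16 ≡ 623^2 = 388129 ≡ 1867 (mod 7153)
5599^32 ≡ 1867^2 = 3485689 ≡ 2178 (mod 7153)
5599^64 ≡ 2178^2 = 4743684 ≡ 1245 (mod 7153)
5599^128 ≡ 1245^2 = 1550025 ≡ 4977 (mod 7153)
5599^256 ≡ 4977^2 = 24770529 ≡ 6843 (mod 7153)
5599^512 ≡ 6843^2 = 46826649 ≡ 3111 (mod 7153)
5599^1024 ≡ 3111^2 = 9678321 ≡ 312 (mod 7153)
5599^2048 ≡ 312^2 = 97344 ≡ 4355 (mod 7153)
5599^3151 = 5599^2048 × 5599^1024 × 5599^64 × 5599^8 × 5599^4 × 5599^2 × 5599^1 ≡ 4355 × 312 × 1245 × 623 × 3422 × 4355 × 5599 (mod 7153).
Accumulate the product:
4355 × 312 = 1358760 ≡ 6843
6843 × 1245 = 8519535 ≡ 312
312 × 623 = 194376 ≡ 1245
1245 × 3422 = 4260390 ≡ 4355
4355 × 4355 = 18966025 ≡ 3422
3422 × 5599 = 19159778 ≡ 4044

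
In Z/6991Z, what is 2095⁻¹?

3951

6991 = 3*2095 + 706
2095 = 2*706 + 683
706 = 1*683 + 23
683 = 29*23 + 16
23 = 1*16 + 7
16 = 2*7 + 2
7 = 3*2 + 1
2 = 2*1 + 0
gcd(2095, 6991) = 1, so the inverse exists.
Back-substitute for 1:
1 = 1*7 − 3*2
  = −3*16 + 7*7
  = 7*23 − 10*16
  = −10*683 + 297*23
  = 297*706 − 307*683
  = −307*2095 + 911*706
  = 911*6991 − 3040*2095
So 2095⁻¹ ≡ −3040 ≡ 3951 (mod 6991).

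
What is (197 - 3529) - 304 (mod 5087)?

1451

197 - 3529 = -3332 ≡ 1755 (mod 5087)
1755 - 304 = 1451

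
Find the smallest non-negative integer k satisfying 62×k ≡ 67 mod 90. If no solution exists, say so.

no solution

gcd(62, 90) = 2, and 2 does not divide 67.
So the congruence has no solution.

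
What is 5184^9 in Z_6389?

3826

By square-and-multiply:
9 in binary is 1001, i.e. 9 = 8 + 1.
5184^1 ≡ 5184 (mod 6389)
5184^2 ≡ 5184^2 = 26873856 ≡ 1722 (mod 6389)
5184^4 ≡ 1722^2 = 2965284 ≡ 788 (mod 6389)
5184^8 ≡ 788^2 = 620944 ≡ 1211 (mod 6389)
5184^9 = 5184^8 · 5184^1 ≡ 1211 · 5184 (mod 6389).
1211 · 5184 = 6277824 ≡ 3826 (mod 6389).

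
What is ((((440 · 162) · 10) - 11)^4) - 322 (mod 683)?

440 · 162 = 71280 ≡ 248 (mod 683)
248 · 10 = 2480 ≡ 431 (mod 683)
431 - 11 = 420
(420)^4 ≡ 446 (mod 683)
446 - 322 = 124

124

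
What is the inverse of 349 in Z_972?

337

972 = 2×349 + 274
349 = 1×274 + 75
274 = 3×75 + 49
75 = 1×49 + 26
49 = 1×26 + 23
26 = 1×23 + 3
23 = 7×3 + 2
3 = 1×2 + 1
2 = 2×1 + 0
gcd(349, 972) = 1, so the inverse exists.
Bézout: 1 = −121×972 + 337×349.
So 349⁻¹ ≡ 337 (mod 972).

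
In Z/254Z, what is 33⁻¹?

77

254 = 7*33 + 23
33 = 1*23 + 10
23 = 2*10 + 3
10 = 3*3 + 1
3 = 3*1 + 0
gcd(33, 254) = 1, so the inverse exists.
Bézout: 1 = −10*254 + 77*33.
So 33⁻¹ ≡ 77 (mod 254).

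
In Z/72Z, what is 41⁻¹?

65

Run the extended Euclidean algorithm:
72 = 1×41 + 31
41 = 1×31 + 10
31 = 3×10 + 1
10 = 10×1 + 0
gcd(41, 72) = 1, so the inverse exists.
Back-substitute for 1:
1 = 1×31 − 3×10
  = −3×41 + 4×31
  = 4×72 − 7×41
So 41⁻¹ ≡ −7 ≡ 65 (mod 72).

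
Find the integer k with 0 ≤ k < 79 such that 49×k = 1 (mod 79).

Run the extended Euclidean algorithm:
79 = 1*49 + 30
49 = 1*30 + 19
30 = 1*19 + 11
19 = 1*11 + 8
11 = 1*8 + 3
8 = 2*3 + 2
3 = 1*2 + 1
2 = 2*1 + 0
gcd(49, 79) = 1, so the inverse exists.
Bézout: 1 = 18*79 − 29*49.
So 49⁻¹ ≡ −29 ≡ 50 (mod 79).

50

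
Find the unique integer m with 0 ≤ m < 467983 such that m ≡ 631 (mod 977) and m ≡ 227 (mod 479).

127641

977⁻¹ mod 479: 977*353 ≡ 1 (mod 479), so 977⁻¹ ≡ 353.
m = 631 + 977*((227 − 631)*353 mod 479) = 631 + 977*130 = 127641.
Check: 127641 mod 977 = 631, 127641 mod 479 = 227. ✓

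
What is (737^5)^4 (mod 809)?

(737)^5 ≡ 28 (mod 809)
(28)^4 ≡ 625 (mod 809)

625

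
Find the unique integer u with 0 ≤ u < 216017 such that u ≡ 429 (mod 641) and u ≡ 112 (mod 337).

641⁻¹ mod 337: 641*194 ≡ 1 (mod 337), so 641⁻¹ ≡ 194.
u = 429 + 641*((112 − 429)*194 mod 337) = 429 + 641*173 = 111322.

111322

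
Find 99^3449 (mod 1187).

Using repeated squaring:
3449 in binary is 110101111001, i.e. 3449 = 2048 + 1024 + 256 + 64 + 32 + 16 + 8 + 1.
99^1 ≡ 99 (mod 1187)
99^2 ≡ 99^2 = 9801 ≡ 305 (mod 1187)
99^4 ≡ 305^2 = 93025 ≡ 439 (mod 1187)
99^8 ≡ 439^2 = 192721 ≡ 427 (mod 1187)
99^16 ≡ 427^2 = 182329 ≡ 718 (mod 1187)
99^32 ≡ 718^2 = 515524 ≡ 366 (mod 1187)
99^64 ≡ 366^2 = 133956 ≡ 1012 (mod 1187)
99^128 ≡ 1012^2 = 1024144 ≡ 950 (mod 1187)
99^256 ≡ 950^2 = 902500 ≡ 380 (mod 1187)
99^512 ≡ 380^2 = 144400 ≡ 773 (mod 1187)
99^1024 ≡ 773^2 = 597529 ≡ 468 (mod 1187)
99^2048 ≡ 468^2 = 219024 ≡ 616 (mod 1187)
99^3449 = 99^2048 × 99^1024 × 99^256 × 99^64 × 99^32 × 99^16 × 99^8 × 99^1 ≡ 616 × 468 × 380 × 1012 × 366 × 718 × 427 × 99 (mod 1187).
Accumulate the product:
616 × 468 = 288288 ≡ 1034
1034 × 380 = 392920 ≡ 23
23 × 1012 = 23276 ≡ 723
723 × 366 = 264618 ≡ 1104
1104 × 718 = 792672 ≡ 943
943 × 427 = 402661 ≡ 268
268 × 99 = 26532 ≡ 418

418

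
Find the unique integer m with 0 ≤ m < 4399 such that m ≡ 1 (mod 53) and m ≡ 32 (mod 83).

2439

53⁻¹ mod 83: 53×47 ≡ 1 (mod 83), so 53⁻¹ ≡ 47.
m = 1 + 53×((32 − 1)×47 mod 83) = 1 + 53×46 = 2439.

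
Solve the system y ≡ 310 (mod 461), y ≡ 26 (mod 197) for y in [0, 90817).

83751

461⁻¹ mod 197: 461·50 ≡ 1 (mod 197), so 461⁻¹ ≡ 50.
y = 310 + 461·((26 − 310)·50 mod 197) = 310 + 461·181 = 83751.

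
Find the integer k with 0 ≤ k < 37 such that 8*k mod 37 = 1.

37 = 4*8 + 5
8 = 1*5 + 3
5 = 1*3 + 2
3 = 1*2 + 1
2 = 2*1 + 0
gcd(8, 37) = 1, so the inverse exists.
Bézout: 1 = −3*37 + 14*8.
So 8⁻¹ ≡ 14 (mod 37).

14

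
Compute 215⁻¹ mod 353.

By the extended Euclidean algorithm:
353 = 1×215 + 138
215 = 1×138 + 77
138 = 1×77 + 61
77 = 1×61 + 16
61 = 3×16 + 13
16 = 1×13 + 3
13 = 4×3 + 1
3 = 3×1 + 0
gcd(215, 353) = 1, so the inverse exists.
Back-substitute for 1:
1 = 1×13 − 4×3
  = −4×16 + 5×13
  = 5×61 − 19×16
  = −19×77 + 24×61
  = 24×138 − 43×77
  = −43×215 + 67×138
  = 67×353 − 110×215
So 215⁻¹ ≡ −110 ≡ 243 (mod 353).

243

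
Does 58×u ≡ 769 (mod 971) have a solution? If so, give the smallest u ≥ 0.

gcd(58, 971) = 1, so a unique solution mod 971 exists.
58⁻¹ ≡ 519 (mod 971).
u ≡ 519×769 ≡ 30 (mod 971).

30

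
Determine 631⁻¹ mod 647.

647 = 1·631 + 16
631 = 39·16 + 7
16 = 2·7 + 2
7 = 3·2 + 1
2 = 2·1 + 0
gcd(631, 647) = 1, so the inverse exists.
Bézout: 1 = −276·647 + 283·631.
So 631⁻¹ ≡ 283 (mod 647).

283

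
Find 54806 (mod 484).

114

54806 = 113*484 + 114, so 54806 ≡ 114 (mod 484).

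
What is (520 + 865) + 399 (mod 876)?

32

520 + 865 = 1385 ≡ 509 (mod 876)
509 + 399 = 908 ≡ 32 (mod 876)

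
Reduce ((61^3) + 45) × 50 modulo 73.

(61)^3 ≡ 24 (mod 73)
24 + 45 = 69
69 × 50 = 3450 ≡ 19 (mod 73)

19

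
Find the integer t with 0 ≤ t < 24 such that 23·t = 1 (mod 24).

23

24 = 1×23 + 1
23 = 23×1 + 0
gcd(23, 24) = 1, so the inverse exists.
Bézout: 1 = 1×24 − 1×23.
So 23⁻¹ ≡ −1 ≡ 23 (mod 24).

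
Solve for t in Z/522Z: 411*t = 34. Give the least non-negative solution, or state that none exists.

no solution

gcd(411, 522) = 3, and 3 does not divide 34.
So the congruence has no solution.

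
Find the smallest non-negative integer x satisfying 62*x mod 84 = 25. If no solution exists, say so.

gcd(62, 84) = 2, and 2 does not divide 25.
So the congruence has no solution.

no solution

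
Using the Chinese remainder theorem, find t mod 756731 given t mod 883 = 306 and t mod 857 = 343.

321718

883⁻¹ mod 857: 883*33 ≡ 1 (mod 857), so 883⁻¹ ≡ 33.
t = 306 + 883*((343 − 306)*33 mod 857) = 306 + 883*364 = 321718.
Check: 321718 mod 883 = 306, 321718 mod 857 = 343. ✓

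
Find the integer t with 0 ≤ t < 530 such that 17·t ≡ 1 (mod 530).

530 = 31×17 + 3
17 = 5×3 + 2
3 = 1×2 + 1
2 = 2×1 + 0
gcd(17, 530) = 1, so the inverse exists.
Back-substitute for 1:
1 = 1×3 − 1×2
  = −1×17 + 6×3
  = 6×530 − 187×17
So 17⁻¹ ≡ −187 ≡ 343 (mod 530).

343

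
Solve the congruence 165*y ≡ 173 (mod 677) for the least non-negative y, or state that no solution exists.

477

gcd(165, 677) = 1, so a unique solution mod 677 exists.
165⁻¹ ≡ 398 (mod 677).
y ≡ 398*173 ≡ 477 (mod 677).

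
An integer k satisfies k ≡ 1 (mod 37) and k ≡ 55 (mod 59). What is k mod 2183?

704

37⁻¹ mod 59: 37·8 ≡ 1 (mod 59), so 37⁻¹ ≡ 8.
k = 1 + 37·((55 − 1)·8 mod 59) = 1 + 37·19 = 704.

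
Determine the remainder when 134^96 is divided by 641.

154

By square-and-multiply:
96 in binary is 1100000, i.e. 96 = 64 + 32.
134^1 ≡ 134 (mod 641)
134^2 ≡ 134^2 = 17956 ≡ 8 (mod 641)
134^4 ≡ 8^2 = 64 (mod 641)
134^8 ≡ 64^2 = 4096 ≡ 250 (mod 641)
134^16 ≡ 250^2 = 62500 ≡ 323 (mod 641)
134^32 ≡ 323^2 = 104329 ≡ 487 (mod 641)
134^64 ≡ 487^2 = 237169 ≡ 640 (mod 641)
134^96 = 134^64 · 134^32 ≡ 640 · 487 (mod 641).
640 · 487 = 311680 ≡ 154 (mod 641).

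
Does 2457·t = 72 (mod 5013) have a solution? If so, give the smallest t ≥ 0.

353

gcd(2457, 5013) = 9, and 9 | 72, so solutions exist.
Divide through by 9: 273·t = 8 (mod 557).
273⁻¹ ≡ 253 (mod 557).
t ≡ 253·8 ≡ 353 (mod 557).
The smallest non-negative solution is t = 353.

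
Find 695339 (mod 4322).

695339 = 160*4322 + 3819, so 695339 ≡ 3819 (mod 4322).

3819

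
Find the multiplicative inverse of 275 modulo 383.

Apply the Euclidean algorithm and back-substitute:
383 = 1×275 + 108
275 = 2×108 + 59
108 = 1×59 + 49
59 = 1×49 + 10
49 = 4×10 + 9
10 = 1×9 + 1
9 = 9×1 + 0
gcd(275, 383) = 1, so the inverse exists.
Bézout: 1 = −28×383 + 39×275.
So 275⁻¹ ≡ 39 (mod 383).

39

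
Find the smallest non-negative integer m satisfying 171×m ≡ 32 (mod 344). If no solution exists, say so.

312

gcd(171, 344) = 1, so a unique solution mod 344 exists.
171⁻¹ ≡ 171 (mod 344).
m ≡ 171×32 ≡ 312 (mod 344).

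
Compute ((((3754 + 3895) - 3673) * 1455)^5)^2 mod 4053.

3150

3754 + 3895 = 7649 ≡ 3596 (mod 4053)
3596 - 3673 = -77 ≡ 3976 (mod 4053)
3976 * 1455 = 5785080 ≡ 1449 (mod 4053)
(1449)^5 ≡ 2016 (mod 4053)
(2016)^2 ≡ 3150 (mod 4053)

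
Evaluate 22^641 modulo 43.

8

22^1 ≡ 22 (mod 43)
22^2 ≡ 22^2 = 484 ≡ 11 (mod 43)
22^4 ≡ 11^2 = 121 ≡ 35 (mod 43)
22^8 ≡ 35^2 = 1225 ≡ 21 (mod 43)
22^16 ≡ 21^2 = 441 ≡ 11 (mod 43)
22^32 ≡ 11^2 = 121 ≡ 35 (mod 43)
22^64 ≡ 35^2 = 1225 ≡ 21 (mod 43)
22^128 ≡ 21^2 = 441 ≡ 11 (mod 43)
22^256 ≡ 11^2 = 121 ≡ 35 (mod 43)
22^512 ≡ 35^2 = 1225 ≡ 21 (mod 43)
22^641 = 22^512 * 22^128 * 22^1 ≡ 21 * 11 * 22 (mod 43).
Accumulate the product:
21 * 11 = 231 ≡ 16
16 * 22 = 352 ≡ 8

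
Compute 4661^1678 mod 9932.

By square-and-multiply:
1678 in binary is 11010001110, i.e. 1678 = 1024 + 512 + 128 + 8 + 4 + 2.
4661^1 ≡ 4661 (mod 9932)
4661^2 ≡ 4661^2 = 21724921 ≡ 3637 (mod 9932)
4661^4 ≡ 3637^2 = 13227769 ≡ 8277 (mod 9932)
4661^8 ≡ 8277^2 = 68508729 ≡ 7725 (mod 9932)
4661^16 ≡ 7725^2 = 59675625 ≡ 4169 (mod 9932)
4661^32 ≡ 4169^2 = 17380561 ≡ 9493 (mod 9932)
4661^64 ≡ 9493^2 = 90117049 ≡ 4013 (mod 9932)
4661^128 ≡ 4013^2 = 16104169 ≡ 4397 (mod 9932)
4661^256 ≡ 4397^2 = 19333609 ≡ 5937 (mod 9932)
4661^512 ≡ 5937^2 = 35247969 ≡ 9233 (mod 9932)
4661^1024 ≡ 9233^2 = 85248289 ≡ 1933 (mod 9932)
4661^1678 = 4661^1024 × 4661^512 × 4661^128 × 4661^8 × 4661^4 × 4661^2 ≡ 1933 × 9233 × 4397 × 7725 × 8277 × 3637 (mod 9932).
Accumulate the product:
1933 × 9233 = 17847389 ≡ 9517
9517 × 4397 = 41846249 ≡ 2733
2733 × 7725 = 21112425 ≡ 6925
6925 × 8277 = 57318225 ≡ 653
653 × 3637 = 2374961 ≡ 1213

1213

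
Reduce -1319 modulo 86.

-1319 = -16*86 + 57, so -1319 ≡ 57 (mod 86).

57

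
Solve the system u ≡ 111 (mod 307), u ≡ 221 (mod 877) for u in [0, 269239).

307⁻¹ mod 877: 307×20 ≡ 1 (mod 877), so 307⁻¹ ≡ 20.
u = 111 + 307×((221 − 111)×20 mod 877) = 111 + 307×446 = 137033.

137033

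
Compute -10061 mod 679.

-10061 = -15×679 + 124, so -10061 ≡ 124 (mod 679).

124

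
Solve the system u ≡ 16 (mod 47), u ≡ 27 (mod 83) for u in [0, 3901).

47⁻¹ mod 83: 47·53 ≡ 1 (mod 83), so 47⁻¹ ≡ 53.
u = 16 + 47·((27 − 16)·53 mod 83) = 16 + 47·2 = 110.

110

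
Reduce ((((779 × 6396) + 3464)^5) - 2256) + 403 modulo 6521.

3602

779 × 6396 = 4982484 ≡ 440 (mod 6521)
440 + 3464 = 3904
(3904)^5 ≡ 5455 (mod 6521)
5455 - 2256 = 3199
3199 + 403 = 3602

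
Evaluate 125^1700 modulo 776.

161

Using repeated squaring:
125^1 ≡ 125 (mod 776)
125^2 ≡ 125^2 = 15625 ≡ 105 (mod 776)
125^4 ≡ 105^2 = 11025 ≡ 161 (mod 776)
125^8 ≡ 161^2 = 25921 ≡ 313 (mod 776)
125^16 ≡ 313^2 = 97969 ≡ 193 (mod 776)
125^32 ≡ 193^2 = 37249 ≡ 1 (mod 776)
125^64 ≡ 1^2 = 1 (mod 776)
125^128 ≡ 1^2 = 1 (mod 776)
125^256 ≡ 1^2 = 1 (mod 776)
125^512 ≡ 1^2 = 1 (mod 776)
125^1024 ≡ 1^2 = 1 (mod 776)
125^1700 = 125^1024 * 125^512 * 125^128 * 125^32 * 125^4 ≡ 1 * 1 * 1 * 1 * 161 (mod 776).
Accumulate the product:
1 * 1 = 1
1 * 1 = 1
1 * 1 = 1
1 * 161 = 161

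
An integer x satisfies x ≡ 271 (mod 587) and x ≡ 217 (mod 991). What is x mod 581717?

587⁻¹ mod 991: 587*704 ≡ 1 (mod 991), so 587⁻¹ ≡ 704.
x = 271 + 587*((217 − 271)*704 mod 991) = 271 + 587*633 = 371842.

371842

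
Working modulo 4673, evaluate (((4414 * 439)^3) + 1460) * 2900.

4414 * 439 = 1937746 ≡ 3124 (mod 4673)
(3124)^3 ≡ 3074 (mod 4673)
3074 + 1460 = 4534
4534 * 2900 = 13148600 ≡ 3451 (mod 4673)

3451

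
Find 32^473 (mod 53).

26

Compute successive squares:
473 in binary is 111011001, i.e. 473 = 256 + 128 + 64 + 16 + 8 + 1.
32^1 ≡ 32 (mod 53)
32^2 ≡ 32^2 = 1024 ≡ 17 (mod 53)
32^4 ≡ 17^2 = 289 ≡ 24 (mod 53)
32^8 ≡ 24^2 = 576 ≡ 46 (mod 53)
32^16 ≡ 46^2 = 2116 ≡ 49 (mod 53)
32^32 ≡ 49^2 = 2401 ≡ 16 (mod 53)
32^64 ≡ 16^2 = 256 ≡ 44 (mod 53)
32^128 ≡ 44^2 = 1936 ≡ 28 (mod 53)
32^256 ≡ 28^2 = 784 ≡ 42 (mod 53)
32^473 = 32^256 · 32^128 · 32^64 · 32^16 · 32^8 · 32^1 ≡ 42 · 28 · 44 · 49 · 46 · 32 (mod 53).
Accumulate the product:
42 · 28 = 1176 ≡ 10
10 · 44 = 440 ≡ 16
16 · 49 = 784 ≡ 42
42 · 46 = 1932 ≡ 24
24 · 32 = 768 ≡ 26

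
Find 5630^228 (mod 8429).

228 in binary is 11100100, i.e. 228 = 128 + 64 + 32 + 4.
5630^1 ≡ 5630 (mod 8429)
5630^2 ≡ 5630^2 = 31696900 ≡ 3860 (mod 8429)
5630^4 ≡ 3860^2 = 14899600 ≡ 5557 (mod 8429)
5630^8 ≡ 5557^2 = 30880249 ≡ 4822 (mod 8429)
5630^16 ≡ 4822^2 = 23251684 ≡ 4502 (mod 8429)
5630^32 ≡ 4502^2 = 20268004 ≡ 4688 (mod 8429)
5630^64 ≡ 4688^2 = 21977344 ≡ 2941 (mod 8429)
5630^128 ≡ 2941^2 = 8649481 ≡ 1327 (mod 8429)
5630^228 = 5630^128 * 5630^64 * 5630^32 * 5630^4 ≡ 1327 * 2941 * 4688 * 5557 (mod 8429).
Accumulate the product:
1327 * 2941 = 3902707 ≡ 80
80 * 4688 = 375040 ≡ 4164
4164 * 5557 = 23139348 ≡ 1743

1743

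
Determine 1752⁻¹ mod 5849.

5849 = 3·1752 + 593
1752 = 2·593 + 566
593 = 1·566 + 27
566 = 20·27 + 26
27 = 1·26 + 1
26 = 26·1 + 0
gcd(1752, 5849) = 1, so the inverse exists.
Back-substitute for 1:
1 = 1·27 − 1·26
  = −1·566 + 21·27
  = 21·593 − 22·566
  = −22·1752 + 65·593
  = 65·5849 − 217·1752
So 1752⁻¹ ≡ −217 ≡ 5632 (mod 5849).

5632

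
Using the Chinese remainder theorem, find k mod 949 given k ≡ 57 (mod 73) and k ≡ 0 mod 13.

130

73⁻¹ mod 13: 73×5 ≡ 1 (mod 13), so 73⁻¹ ≡ 5.
k = 57 + 73×((0 − 57)×5 mod 13) = 57 + 73×1 = 130.
Check: 130 mod 73 = 57, 130 mod 13 = 0. ✓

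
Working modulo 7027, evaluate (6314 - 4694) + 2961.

6314 - 4694 = 1620
1620 + 2961 = 4581

4581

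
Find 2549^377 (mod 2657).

1583

By square-and-multiply:
2549^1 ≡ 2549 (mod 2657)
2549^2 ≡ 2549^2 = 6497401 ≡ 1036 (mod 2657)
2549^4 ≡ 1036^2 = 1073296 ≡ 2525 (mod 2657)
2549^8 ≡ 2525^2 = 6375625 ≡ 1482 (mod 2657)
2549^16 ≡ 1482^2 = 2196324 ≡ 1642 (mod 2657)
2549^32 ≡ 1642^2 = 2696164 ≡ 1966 (mod 2657)
2549^64 ≡ 1966^2 = 3865156 ≡ 1878 (mod 2657)
2549^128 ≡ 1878^2 = 3526884 ≡ 1045 (mod 2657)
2549^256 ≡ 1045^2 = 1092025 ≡ 2655 (mod 2657)
2549^377 = 2549^256 · 2549^64 · 2549^32 · 2549^16 · 2549^8 · 2549^1 ≡ 2655 · 1878 · 1966 · 1642 · 1482 · 2549 (mod 2657).
Accumulate the product:
2655 · 1878 = 4986090 ≡ 1558
1558 · 1966 = 3063028 ≡ 2164
2164 · 1642 = 3553288 ≡ 879
879 · 1482 = 1302678 ≡ 748
748 · 2549 = 1906652 ≡ 1583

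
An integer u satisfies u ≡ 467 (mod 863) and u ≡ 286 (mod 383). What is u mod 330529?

863⁻¹ mod 383: 863×154 ≡ 1 (mod 383), so 863⁻¹ ≡ 154.
u = 467 + 863×((286 − 467)×154 mod 383) = 467 + 863×85 = 73822.

73822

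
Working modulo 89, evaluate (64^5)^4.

(64)^5 ≡ 78 (mod 89)
(78)^4 ≡ 45 (mod 89)

45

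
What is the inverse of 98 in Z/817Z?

792

817 = 8·98 + 33
98 = 2·33 + 32
33 = 1·32 + 1
32 = 32·1 + 0
gcd(98, 817) = 1, so the inverse exists.
Bézout: 1 = 3·817 − 25·98.
So 98⁻¹ ≡ −25 ≡ 792 (mod 817).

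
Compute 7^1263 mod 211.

7^1 ≡ 7 (mod 211)
7^2 ≡ 7^2 = 49 (mod 211)
7^4 ≡ 49^2 = 2401 ≡ 80 (mod 211)
7^8 ≡ 80^2 = 6400 ≡ 70 (mod 211)
7^16 ≡ 70^2 = 4900 ≡ 47 (mod 211)
7^32 ≡ 47^2 = 2209 ≡ 99 (mod 211)
7^64 ≡ 99^2 = 9801 ≡ 95 (mod 211)
7^128 ≡ 95^2 = 9025 ≡ 163 (mod 211)
7^256 ≡ 163^2 = 26569 ≡ 194 (mod 211)
7^512 ≡ 194^2 = 37636 ≡ 78 (mod 211)
7^1024 ≡ 78^2 = 6084 ≡ 176 (mod 211)
7^1263 = 7^1024 × 7^128 × 7^64 × 7^32 × 7^8 × 7^4 × 7^2 × 7^1 ≡ 176 × 163 × 95 × 99 × 70 × 80 × 49 × 7 (mod 211).
Accumulate the product:
176 × 163 = 28688 ≡ 203
203 × 95 = 19285 ≡ 84
84 × 99 = 8316 ≡ 87
87 × 70 = 6090 ≡ 182
182 × 80 = 14560 ≡ 1
1 × 49 = 49
49 × 7 = 343 ≡ 132

132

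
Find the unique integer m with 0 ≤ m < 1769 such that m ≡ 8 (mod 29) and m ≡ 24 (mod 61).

878

29⁻¹ mod 61: 29×40 ≡ 1 (mod 61), so 29⁻¹ ≡ 40.
m = 8 + 29×((24 − 8)×40 mod 61) = 8 + 29×30 = 878.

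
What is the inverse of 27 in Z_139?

Run the extended Euclidean algorithm:
139 = 5*27 + 4
27 = 6*4 + 3
4 = 1*3 + 1
3 = 3*1 + 0
gcd(27, 139) = 1, so the inverse exists.
Back-substitute for 1:
1 = 1*4 − 1*3
  = −1*27 + 7*4
  = 7*139 − 36*27
So 27⁻¹ ≡ −36 ≡ 103 (mod 139).

103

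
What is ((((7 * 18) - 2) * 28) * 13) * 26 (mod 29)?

7 * 18 = 126 ≡ 10 (mod 29)
10 - 2 = 8
8 * 28 = 224 ≡ 21 (mod 29)
21 * 13 = 273 ≡ 12 (mod 29)
12 * 26 = 312 ≡ 22 (mod 29)

22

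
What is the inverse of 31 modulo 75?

46

By the extended Euclidean algorithm:
75 = 2×31 + 13
31 = 2×13 + 5
13 = 2×5 + 3
5 = 1×3 + 2
3 = 1×2 + 1
2 = 2×1 + 0
gcd(31, 75) = 1, so the inverse exists.
Bézout: 1 = 12×75 − 29×31.
So 31⁻¹ ≡ −29 ≡ 46 (mod 75).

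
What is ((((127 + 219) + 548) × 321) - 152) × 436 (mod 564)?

364

127 + 219 = 346
346 + 548 = 894 ≡ 330 (mod 564)
330 × 321 = 105930 ≡ 462 (mod 564)
462 - 152 = 310
310 × 436 = 135160 ≡ 364 (mod 564)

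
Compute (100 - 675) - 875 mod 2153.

100 - 675 = -575 ≡ 1578 (mod 2153)
1578 - 875 = 703

703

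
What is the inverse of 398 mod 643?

622

643 = 1·398 + 245
398 = 1·245 + 153
245 = 1·153 + 92
153 = 1·92 + 61
92 = 1·61 + 31
61 = 1·31 + 30
31 = 1·30 + 1
30 = 30·1 + 0
gcd(398, 643) = 1, so the inverse exists.
Bézout: 1 = 13·643 − 21·398.
So 398⁻¹ ≡ −21 ≡ 622 (mod 643).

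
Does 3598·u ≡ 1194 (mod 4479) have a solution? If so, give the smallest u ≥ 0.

807

gcd(3598, 4479) = 1, so a unique solution mod 4479 exists.
3598⁻¹ ≡ 3208 (mod 4479).
u ≡ 3208·1194 ≡ 807 (mod 4479).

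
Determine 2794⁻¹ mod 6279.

6070

6279 = 2·2794 + 691
2794 = 4·691 + 30
691 = 23·30 + 1
30 = 30·1 + 0
gcd(2794, 6279) = 1, so the inverse exists.
Bézout: 1 = 93·6279 − 209·2794.
So 2794⁻¹ ≡ −209 ≡ 6070 (mod 6279).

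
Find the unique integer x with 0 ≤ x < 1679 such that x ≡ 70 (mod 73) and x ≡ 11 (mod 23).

1092

73⁻¹ mod 23: 73·6 ≡ 1 (mod 23), so 73⁻¹ ≡ 6.
x = 70 + 73·((11 − 70)·6 mod 23) = 70 + 73·14 = 1092.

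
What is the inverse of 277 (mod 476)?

476 = 1*277 + 199
277 = 1*199 + 78
199 = 2*78 + 43
78 = 1*43 + 35
43 = 1*35 + 8
35 = 4*8 + 3
8 = 2*3 + 2
3 = 1*2 + 1
2 = 2*1 + 0
gcd(277, 476) = 1, so the inverse exists.
Back-substitute for 1:
1 = 1*3 − 1*2
  = −1*8 + 3*3
  = 3*35 − 13*8
  = −13*43 + 16*35
  = 16*78 − 29*43
  = −29*199 + 74*78
  = 74*277 − 103*199
  = −103*476 + 177*277
So 277⁻¹ ≡ 177 (mod 476).

177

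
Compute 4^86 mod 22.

4^1 ≡ 4 (mod 22)
4^2 ≡ 4^2 = 16 (mod 22)
4^4 ≡ 16^2 = 256 ≡ 14 (mod 22)
4^8 ≡ 14^2 = 196 ≡ 20 (mod 22)
4^16 ≡ 20^2 = 400 ≡ 4 (mod 22)
4^32 ≡ 4^2 = 16 (mod 22)
4^64 ≡ 16^2 = 256 ≡ 14 (mod 22)
4^86 = 4^64 × 4^16 × 4^4 × 4^2 ≡ 14 × 4 × 14 × 16 (mod 22).
Accumulate the product:
14 × 4 = 56 ≡ 12
12 × 14 = 168 ≡ 14
14 × 16 = 224 ≡ 4

4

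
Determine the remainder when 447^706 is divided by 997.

530

706 in binary is 1011000010, i.e. 706 = 512 + 128 + 64 + 2.
447^1 ≡ 447 (mod 997)
447^2 ≡ 447^2 = 199809 ≡ 409 (mod 997)
447^4 ≡ 409^2 = 167281 ≡ 782 (mod 997)
447^8 ≡ 782^2 = 611524 ≡ 363 (mod 997)
447^16 ≡ 363^2 = 131769 ≡ 165 (mod 997)
447^32 ≡ 165^2 = 27225 ≡ 306 (mod 997)
447^64 ≡ 306^2 = 93636 ≡ 915 (mod 997)
447^128 ≡ 915^2 = 837225 ≡ 742 (mod 997)
447^256 ≡ 742^2 = 550564 ≡ 220 (mod 997)
447^512 ≡ 220^2 = 48400 ≡ 544 (mod 997)
447^706 = 447^512 * 447^128 * 447^64 * 447^2 ≡ 544 * 742 * 915 * 409 (mod 997).
Accumulate the product:
544 * 742 = 403648 ≡ 860
860 * 915 = 786900 ≡ 267
267 * 409 = 109203 ≡ 530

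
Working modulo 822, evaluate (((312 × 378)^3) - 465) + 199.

312 × 378 = 117936 ≡ 390 (mod 822)
(390)^3 ≡ 192 (mod 822)
192 - 465 = -273 ≡ 549 (mod 822)
549 + 199 = 748

748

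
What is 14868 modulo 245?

168

14868 = 60·245 + 168, so 14868 ≡ 168 (mod 245).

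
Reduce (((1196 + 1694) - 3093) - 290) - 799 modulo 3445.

2153

1196 + 1694 = 2890
2890 - 3093 = -203 ≡ 3242 (mod 3445)
3242 - 290 = 2952
2952 - 799 = 2153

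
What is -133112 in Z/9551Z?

602

-133112 = -14*9551 + 602, so -133112 ≡ 602 (mod 9551).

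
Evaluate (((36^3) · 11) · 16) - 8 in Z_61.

(36)^3 ≡ 52 (mod 61)
52 · 11 = 572 ≡ 23 (mod 61)
23 · 16 = 368 ≡ 2 (mod 61)
2 - 8 = -6 ≡ 55 (mod 61)

55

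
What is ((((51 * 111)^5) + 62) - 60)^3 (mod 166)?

59

51 * 111 = 5661 ≡ 17 (mod 166)
(17)^5 ≡ 59 (mod 166)
59 + 62 = 121
121 - 60 = 61
(61)^3 ≡ 59 (mod 166)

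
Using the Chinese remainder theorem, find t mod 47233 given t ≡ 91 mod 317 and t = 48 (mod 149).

317⁻¹ mod 149: 317·102 ≡ 1 (mod 149), so 317⁻¹ ≡ 102.
t = 91 + 317·((48 − 91)·102 mod 149) = 91 + 317·84 = 26719.

26719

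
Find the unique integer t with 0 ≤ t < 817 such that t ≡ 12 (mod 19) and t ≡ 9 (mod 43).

525

19⁻¹ mod 43: 19*34 ≡ 1 (mod 43), so 19⁻¹ ≡ 34.
t = 12 + 19*((9 − 12)*34 mod 43) = 12 + 19*27 = 525.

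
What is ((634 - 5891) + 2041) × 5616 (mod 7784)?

634 - 5891 = -5257 ≡ 2527 (mod 7784)
2527 + 2041 = 4568
4568 × 5616 = 25653888 ≡ 5608 (mod 7784)

5608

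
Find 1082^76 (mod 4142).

Using repeated squaring:
1082^1 ≡ 1082 (mod 4142)
1082^2 ≡ 1082^2 = 1170724 ≡ 2680 (mod 4142)
1082^4 ≡ 2680^2 = 7182400 ≡ 172 (mod 4142)
1082^8 ≡ 172^2 = 29584 ≡ 590 (mod 4142)
1082^16 ≡ 590^2 = 348100 ≡ 172 (mod 4142)
1082^32 ≡ 172^2 = 29584 ≡ 590 (mod 4142)
1082^64 ≡ 590^2 = 348100 ≡ 172 (mod 4142)
1082^76 = 1082^64 · 1082^8 · 1082^4 ≡ 172 · 590 · 172 (mod 4142).
Accumulate the product:
172 · 590 = 101480 ≡ 2072
2072 · 172 = 356384 ≡ 172

172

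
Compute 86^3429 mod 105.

71

3429 in binary is 110101100101, i.e. 3429 = 2048 + 1024 + 256 + 64 + 32 + 4 + 1.
86^1 ≡ 86 (mod 105)
86^2 ≡ 86^2 = 7396 ≡ 46 (mod 105)
86^4 ≡ 46^2 = 2116 ≡ 16 (mod 105)
86^8 ≡ 16^2 = 256 ≡ 46 (mod 105)
86^16 ≡ 46^2 = 2116 ≡ 16 (mod 105)
86^32 ≡ 16^2 = 256 ≡ 46 (mod 105)
86^64 ≡ 46^2 = 2116 ≡ 16 (mod 105)
86^128 ≡ 16^2 = 256 ≡ 46 (mod 105)
86^256 ≡ 46^2 = 2116 ≡ 16 (mod 105)
86^512 ≡ 16^2 = 256 ≡ 46 (mod 105)
86^1024 ≡ 46^2 = 2116 ≡ 16 (mod 105)
86^2048 ≡ 16^2 = 256 ≡ 46 (mod 105)
86^3429 = 86^2048 × 86^1024 × 86^256 × 86^64 × 86^32 × 86^4 × 86^1 ≡ 46 × 16 × 16 × 16 × 46 × 16 × 86 (mod 105).
Accumulate the product:
46 × 16 = 736 ≡ 1
1 × 16 = 16
16 × 16 = 256 ≡ 46
46 × 46 = 2116 ≡ 16
16 × 16 = 256 ≡ 46
46 × 86 = 3956 ≡ 71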